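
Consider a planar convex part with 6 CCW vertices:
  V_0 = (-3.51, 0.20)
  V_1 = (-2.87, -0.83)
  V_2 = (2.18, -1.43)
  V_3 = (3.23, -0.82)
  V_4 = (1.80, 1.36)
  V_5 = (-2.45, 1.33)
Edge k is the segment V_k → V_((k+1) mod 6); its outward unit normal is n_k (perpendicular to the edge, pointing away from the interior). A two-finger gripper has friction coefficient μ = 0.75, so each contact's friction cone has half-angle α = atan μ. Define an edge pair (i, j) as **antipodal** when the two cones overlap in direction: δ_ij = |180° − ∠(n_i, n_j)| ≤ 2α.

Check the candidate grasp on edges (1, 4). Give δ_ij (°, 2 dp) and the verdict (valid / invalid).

δ = 7.18°, valid

α = atan 0.75 = 36.87°;  2α = 73.74°
edge 1: e_1 = (+5.05, -0.60);  n_1 = (-0.1180, -0.9930)
edge 4: e_4 = (-4.25, -0.03);  n_4 = (-0.0071, +1.0000)
∠(n_1, n_4) = 172.82°
δ = |180° − 172.82°| = 7.18°
7.18° ≤ 2α = 73.74°  →  valid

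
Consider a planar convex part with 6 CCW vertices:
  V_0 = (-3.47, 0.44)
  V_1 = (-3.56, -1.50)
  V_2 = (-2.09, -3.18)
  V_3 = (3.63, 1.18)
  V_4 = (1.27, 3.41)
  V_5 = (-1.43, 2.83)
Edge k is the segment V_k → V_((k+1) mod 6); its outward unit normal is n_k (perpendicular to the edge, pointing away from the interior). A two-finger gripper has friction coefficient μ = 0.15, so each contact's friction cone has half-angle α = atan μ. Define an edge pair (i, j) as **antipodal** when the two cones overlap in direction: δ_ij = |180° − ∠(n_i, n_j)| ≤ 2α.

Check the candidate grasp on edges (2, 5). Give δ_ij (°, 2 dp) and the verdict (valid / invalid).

δ = 12.20°, valid

α = atan 0.15 = 8.53°;  2α = 17.06°
edge 2: e_2 = (+5.72, +4.36);  n_2 = (+0.6062, -0.7953)
edge 5: e_5 = (-2.04, -2.39);  n_5 = (-0.7606, +0.6492)
∠(n_2, n_5) = 167.80°
δ = |180° − 167.80°| = 12.20°
12.20° ≤ 2α = 17.06°  →  valid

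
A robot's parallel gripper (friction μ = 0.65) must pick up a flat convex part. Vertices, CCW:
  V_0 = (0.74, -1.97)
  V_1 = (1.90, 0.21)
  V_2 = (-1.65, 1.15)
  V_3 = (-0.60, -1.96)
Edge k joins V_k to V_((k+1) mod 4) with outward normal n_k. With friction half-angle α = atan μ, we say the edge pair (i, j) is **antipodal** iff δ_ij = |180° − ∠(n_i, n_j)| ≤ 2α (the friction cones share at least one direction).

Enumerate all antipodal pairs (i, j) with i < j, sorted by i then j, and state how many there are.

count = 3; pairs: (0,2), (1,2), (1,3)

α = atan 0.65 = 33.02°;  2α = 66.05°
n_0 = (+0.8828, -0.4697)
n_1 = (+0.2560, +0.9667)
n_2 = (-0.9475, -0.3199)
n_3 = (-0.0075, -1.0000)
  (0,1): δ = 76.81°  ·
  (0,2): δ = 46.67°  ✓
  (0,3): δ = 117.59°  ·
  (1,2): δ = 56.51°  ✓
  (1,3): δ = 14.40°  ✓
  (2,3): δ = 109.08°  ·
antipodal pairs: 3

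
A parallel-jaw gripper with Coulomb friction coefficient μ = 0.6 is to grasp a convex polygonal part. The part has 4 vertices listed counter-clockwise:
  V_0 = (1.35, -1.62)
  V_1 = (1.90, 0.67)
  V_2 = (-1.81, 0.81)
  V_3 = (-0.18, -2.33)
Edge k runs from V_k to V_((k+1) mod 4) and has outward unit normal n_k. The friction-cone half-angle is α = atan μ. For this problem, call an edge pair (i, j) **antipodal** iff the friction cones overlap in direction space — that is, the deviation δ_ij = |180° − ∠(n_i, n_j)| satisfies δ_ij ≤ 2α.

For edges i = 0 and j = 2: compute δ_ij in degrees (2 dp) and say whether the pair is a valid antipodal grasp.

δ = 40.94°, valid

α = atan 0.6 = 30.96°;  2α = 61.93°
edge 0: e_0 = (+0.55, +2.29);  n_0 = (+0.9723, -0.2335)
edge 2: e_2 = (+1.63, -3.14);  n_2 = (-0.8875, -0.4607)
∠(n_0, n_2) = 139.06°
δ = |180° − 139.06°| = 40.94°
40.94° ≤ 2α = 61.93°  →  valid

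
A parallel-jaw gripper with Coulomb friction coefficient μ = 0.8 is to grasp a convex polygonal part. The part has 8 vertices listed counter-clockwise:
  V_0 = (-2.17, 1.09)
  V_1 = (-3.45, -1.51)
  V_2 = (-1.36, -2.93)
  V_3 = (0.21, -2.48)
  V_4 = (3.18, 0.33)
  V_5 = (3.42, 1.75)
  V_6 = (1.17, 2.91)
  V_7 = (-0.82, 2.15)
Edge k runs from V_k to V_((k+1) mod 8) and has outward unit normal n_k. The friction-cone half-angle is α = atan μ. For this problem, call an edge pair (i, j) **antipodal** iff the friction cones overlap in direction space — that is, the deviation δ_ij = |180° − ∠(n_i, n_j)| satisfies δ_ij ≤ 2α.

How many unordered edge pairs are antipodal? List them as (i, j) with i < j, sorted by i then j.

count = 15; pairs: (0,2), (0,3), (0,4), (1,4), (1,5), (1,6), (1,7), (2,5), (2,6), (2,7), (3,5), (3,6), (3,7), (4,6), (4,7)

α = atan 0.8 = 38.66°;  2α = 77.32°
n_0 = (-0.8972, +0.4417)
n_1 = (-0.5620, -0.8271)
n_2 = (+0.2755, -0.9613)
n_3 = (+0.6873, -0.7264)
n_4 = (+0.9860, -0.1667)
n_5 = (+0.4582, +0.8888)
n_6 = (-0.3568, +0.9342)
n_7 = (-0.6176, +0.7865)
  (0,1): δ = 97.98°  ·
  (0,2): δ = 47.80°  ✓
  (0,3): δ = 20.37°  ✓
  (0,4): δ = 16.62°  ✓
  (0,5): δ = 88.94°  ·
  (0,6): δ = 137.11°  ·
  (0,7): δ = 154.35°  ·
  (1,2): δ = 129.81°  ·
  (1,3): δ = 102.39°  ·
  (1,4): δ = 65.40°  ✓
  (1,5): δ = 6.92°  ✓
  (1,6): δ = 55.10°  ✓
  (1,7): δ = 72.33°  ✓
  (2,3): δ = 152.58°  ·
  (2,4): δ = 115.59°  ·
  (2,5): δ = 43.27°  ✓
  (2,6): δ = 4.91°  ✓
  (2,7): δ = 22.14°  ✓
  (3,4): δ = 143.01°  ·
  (3,5): δ = 70.69°  ✓
  (3,6): δ = 22.51°  ✓
  (3,7): δ = 5.28°  ✓
  (4,5): δ = 107.68°  ·
  (4,6): δ = 59.50°  ✓
  (4,7): δ = 42.27°  ✓
  (5,6): δ = 131.82°  ·
  (5,7): δ = 114.59°  ·
  (6,7): δ = 162.76°  ·
antipodal pairs: 15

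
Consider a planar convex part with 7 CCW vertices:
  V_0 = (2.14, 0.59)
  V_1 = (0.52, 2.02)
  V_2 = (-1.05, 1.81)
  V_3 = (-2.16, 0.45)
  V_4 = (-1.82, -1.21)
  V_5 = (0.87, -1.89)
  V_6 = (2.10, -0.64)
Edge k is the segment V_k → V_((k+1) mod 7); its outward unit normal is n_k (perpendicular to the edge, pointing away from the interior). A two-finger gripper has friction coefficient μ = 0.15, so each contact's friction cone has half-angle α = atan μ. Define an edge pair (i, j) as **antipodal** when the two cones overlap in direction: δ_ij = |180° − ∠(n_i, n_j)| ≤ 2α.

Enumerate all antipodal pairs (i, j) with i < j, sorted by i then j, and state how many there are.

α = atan 0.15 = 8.53°;  2α = 17.06°
n_0 = (+0.6618, +0.7497)
n_1 = (-0.1326, +0.9912)
n_2 = (-0.7747, +0.6323)
n_3 = (-0.9797, -0.2007)
n_4 = (-0.2451, -0.9695)
n_5 = (+0.7128, -0.7014)
n_6 = (+0.9995, -0.0325)
  (0,1): δ = 130.95°  ·
  (0,2): δ = 87.79°  ·
  (0,3): δ = 36.99°  ·
  (0,4): δ = 27.25°  ·
  (0,5): δ = 86.90°  ·
  (0,6): δ = 129.57°  ·
  (1,2): δ = 136.84°  ·
  (1,3): δ = 86.04°  ·
  (1,4): δ = 21.81°  ·
  (1,5): δ = 37.84°  ·
  (1,6): δ = 80.52°  ·
  (2,3): δ = 129.20°  ·
  (2,4): δ = 64.97°  ·
  (2,5): δ = 5.32°  ✓
  (2,6): δ = 37.36°  ·
  (3,4): δ = 115.76°  ·
  (3,5): δ = 56.11°  ·
  (3,6): δ = 13.44°  ✓
  (4,5): δ = 120.35°  ·
  (4,6): δ = 77.68°  ·
  (5,6): δ = 137.32°  ·
antipodal pairs: 2

count = 2; pairs: (2,5), (3,6)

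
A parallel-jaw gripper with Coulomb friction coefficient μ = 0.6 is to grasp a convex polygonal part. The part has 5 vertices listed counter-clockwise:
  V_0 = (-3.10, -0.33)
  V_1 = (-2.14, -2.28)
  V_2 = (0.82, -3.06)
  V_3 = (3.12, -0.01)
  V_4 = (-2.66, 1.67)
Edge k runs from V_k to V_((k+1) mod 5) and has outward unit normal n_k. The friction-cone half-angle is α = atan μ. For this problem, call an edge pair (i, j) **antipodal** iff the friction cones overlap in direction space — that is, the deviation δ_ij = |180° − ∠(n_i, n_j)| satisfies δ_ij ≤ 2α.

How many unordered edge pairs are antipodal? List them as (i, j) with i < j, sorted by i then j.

count = 3; pairs: (0,3), (1,3), (2,4)

α = atan 0.6 = 30.96°;  2α = 61.93°
n_0 = (-0.8972, -0.4417)
n_1 = (-0.2548, -0.9670)
n_2 = (+0.7984, -0.6021)
n_3 = (+0.2791, +0.9603)
n_4 = (-0.9766, +0.2149)
  (0,1): δ = 130.97°  ·
  (0,2): δ = 63.23°  ·
  (0,3): δ = 47.58°  ✓
  (0,4): δ = 141.38°  ·
  (1,2): δ = 112.26°  ·
  (1,3): δ = 1.44°  ✓
  (1,4): δ = 92.36°  ·
  (2,3): δ = 69.19°  ·
  (2,4): δ = 24.61°  ✓
  (3,4): δ = 86.20°  ·
antipodal pairs: 3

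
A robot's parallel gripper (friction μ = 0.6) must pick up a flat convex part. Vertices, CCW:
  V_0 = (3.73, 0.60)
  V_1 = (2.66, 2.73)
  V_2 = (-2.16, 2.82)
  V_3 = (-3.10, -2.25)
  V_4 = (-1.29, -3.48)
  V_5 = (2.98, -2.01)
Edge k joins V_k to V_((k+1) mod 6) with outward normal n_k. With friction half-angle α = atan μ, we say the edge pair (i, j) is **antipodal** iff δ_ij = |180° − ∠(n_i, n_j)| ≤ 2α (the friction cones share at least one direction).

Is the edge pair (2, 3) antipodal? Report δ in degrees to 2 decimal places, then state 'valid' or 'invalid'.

α = atan 0.6 = 30.96°;  2α = 61.93°
edge 2: e_2 = (-0.94, -5.07);  n_2 = (-0.9832, +0.1823)
edge 3: e_3 = (+1.81, -1.23);  n_3 = (-0.5621, -0.8271)
∠(n_2, n_3) = 66.31°
δ = |180° − 66.31°| = 113.69°
113.69° > 2α = 61.93°  →  invalid

δ = 113.69°, invalid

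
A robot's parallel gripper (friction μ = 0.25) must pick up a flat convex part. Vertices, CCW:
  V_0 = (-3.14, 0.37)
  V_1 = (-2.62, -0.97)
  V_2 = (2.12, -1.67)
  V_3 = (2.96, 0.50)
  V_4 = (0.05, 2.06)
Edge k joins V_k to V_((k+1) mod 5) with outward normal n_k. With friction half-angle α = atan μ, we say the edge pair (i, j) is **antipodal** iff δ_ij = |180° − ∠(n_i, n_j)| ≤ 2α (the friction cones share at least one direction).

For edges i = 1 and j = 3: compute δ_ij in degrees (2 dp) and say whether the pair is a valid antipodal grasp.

δ = 19.79°, valid

α = atan 0.25 = 14.04°;  2α = 28.07°
edge 1: e_1 = (+4.74, -0.70);  n_1 = (-0.1461, -0.9893)
edge 3: e_3 = (-2.91, +1.56);  n_3 = (+0.4725, +0.8813)
∠(n_1, n_3) = 160.21°
δ = |180° − 160.21°| = 19.79°
19.79° ≤ 2α = 28.07°  →  valid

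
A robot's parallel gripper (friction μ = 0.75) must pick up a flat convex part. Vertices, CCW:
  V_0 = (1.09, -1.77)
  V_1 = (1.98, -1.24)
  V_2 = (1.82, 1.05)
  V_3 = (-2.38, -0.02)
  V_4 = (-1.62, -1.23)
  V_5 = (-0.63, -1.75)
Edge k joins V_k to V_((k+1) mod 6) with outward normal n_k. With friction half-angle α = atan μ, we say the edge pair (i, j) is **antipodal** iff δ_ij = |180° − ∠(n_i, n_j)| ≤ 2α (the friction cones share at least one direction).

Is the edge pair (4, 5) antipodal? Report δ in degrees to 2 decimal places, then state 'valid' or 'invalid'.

δ = 152.96°, invalid

α = atan 0.75 = 36.87°;  2α = 73.74°
edge 4: e_4 = (+0.99, -0.52);  n_4 = (-0.4650, -0.8853)
edge 5: e_5 = (+1.72, -0.02);  n_5 = (-0.0116, -0.9999)
∠(n_4, n_5) = 27.04°
δ = |180° − 27.04°| = 152.96°
152.96° > 2α = 73.74°  →  invalid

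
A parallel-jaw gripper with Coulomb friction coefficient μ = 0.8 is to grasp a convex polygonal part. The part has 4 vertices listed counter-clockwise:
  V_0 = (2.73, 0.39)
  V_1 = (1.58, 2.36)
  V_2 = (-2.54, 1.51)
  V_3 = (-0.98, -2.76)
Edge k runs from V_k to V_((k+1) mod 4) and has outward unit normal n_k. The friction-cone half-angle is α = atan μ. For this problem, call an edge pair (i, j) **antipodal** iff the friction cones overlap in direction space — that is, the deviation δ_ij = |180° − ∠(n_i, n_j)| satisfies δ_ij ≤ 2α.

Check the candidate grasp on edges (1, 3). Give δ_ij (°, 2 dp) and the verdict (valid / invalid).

δ = 28.68°, valid

α = atan 0.8 = 38.66°;  2α = 77.32°
edge 1: e_1 = (-4.12, -0.85);  n_1 = (-0.2021, +0.9794)
edge 3: e_3 = (+3.71, +3.15);  n_3 = (+0.6472, -0.7623)
∠(n_1, n_3) = 151.32°
δ = |180° − 151.32°| = 28.68°
28.68° ≤ 2α = 77.32°  →  valid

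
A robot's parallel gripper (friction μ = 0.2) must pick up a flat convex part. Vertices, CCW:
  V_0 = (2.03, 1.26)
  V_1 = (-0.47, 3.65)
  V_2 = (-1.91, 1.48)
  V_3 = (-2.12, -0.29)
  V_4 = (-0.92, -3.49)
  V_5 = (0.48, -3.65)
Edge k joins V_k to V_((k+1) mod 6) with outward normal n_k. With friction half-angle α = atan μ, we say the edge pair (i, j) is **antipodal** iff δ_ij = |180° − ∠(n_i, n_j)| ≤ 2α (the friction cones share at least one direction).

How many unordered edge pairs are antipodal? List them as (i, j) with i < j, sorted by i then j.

count = 2; pairs: (1,5), (2,5)

α = atan 0.2 = 11.31°;  2α = 22.62°
n_0 = (+0.6910, +0.7228)
n_1 = (-0.8332, +0.5529)
n_2 = (-0.9930, +0.1178)
n_3 = (-0.9363, -0.3511)
n_4 = (-0.1135, -0.9935)
n_5 = (+0.9536, -0.3010)
  (0,1): δ = 79.86°  ·
  (0,2): δ = 53.05°  ·
  (0,3): δ = 25.73°  ·
  (0,4): δ = 37.19°  ·
  (0,5): δ = 116.19°  ·
  (1,2): δ = 153.20°  ·
  (1,3): δ = 125.88°  ·
  (1,4): δ = 62.95°  ·
  (1,5): δ = 16.05°  ✓
  (2,3): δ = 152.68°  ·
  (2,4): δ = 89.75°  ·
  (2,5): δ = 10.75°  ✓
  (3,4): δ = 117.08°  ·
  (3,5): δ = 38.08°  ·
  (4,5): δ = 101.00°  ·
antipodal pairs: 2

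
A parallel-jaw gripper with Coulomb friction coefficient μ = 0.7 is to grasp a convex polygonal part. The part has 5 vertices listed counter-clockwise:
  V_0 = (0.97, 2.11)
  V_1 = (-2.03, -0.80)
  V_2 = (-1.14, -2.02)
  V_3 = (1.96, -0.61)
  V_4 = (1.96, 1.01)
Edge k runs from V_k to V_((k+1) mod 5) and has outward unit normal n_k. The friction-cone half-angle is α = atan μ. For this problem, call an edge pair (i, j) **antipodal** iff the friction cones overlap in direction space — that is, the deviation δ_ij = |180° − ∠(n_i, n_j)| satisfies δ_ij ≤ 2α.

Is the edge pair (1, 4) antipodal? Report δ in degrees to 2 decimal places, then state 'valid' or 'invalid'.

α = atan 0.7 = 34.99°;  2α = 69.98°
edge 1: e_1 = (+0.89, -1.22);  n_1 = (-0.8079, -0.5894)
edge 4: e_4 = (-0.99, +1.10);  n_4 = (+0.7433, +0.6690)
∠(n_1, n_4) = 174.12°
δ = |180° − 174.12°| = 5.88°
5.88° ≤ 2α = 69.98°  →  valid

δ = 5.88°, valid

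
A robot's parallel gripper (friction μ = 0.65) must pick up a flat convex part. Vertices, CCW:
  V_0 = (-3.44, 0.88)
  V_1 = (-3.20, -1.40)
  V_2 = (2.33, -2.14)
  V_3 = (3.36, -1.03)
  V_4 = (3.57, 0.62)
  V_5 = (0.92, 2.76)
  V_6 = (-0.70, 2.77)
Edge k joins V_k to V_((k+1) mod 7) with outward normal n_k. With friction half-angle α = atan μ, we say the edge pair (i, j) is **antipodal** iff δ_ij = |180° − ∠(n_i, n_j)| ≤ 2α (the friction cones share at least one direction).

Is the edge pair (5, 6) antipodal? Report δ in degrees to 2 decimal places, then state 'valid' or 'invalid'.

α = atan 0.65 = 33.02°;  2α = 66.05°
edge 5: e_5 = (-1.62, +0.01);  n_5 = (+0.0062, +1.0000)
edge 6: e_6 = (-2.74, -1.89);  n_6 = (-0.5678, +0.8232)
∠(n_5, n_6) = 34.95°
δ = |180° − 34.95°| = 145.05°
145.05° > 2α = 66.05°  →  invalid

δ = 145.05°, invalid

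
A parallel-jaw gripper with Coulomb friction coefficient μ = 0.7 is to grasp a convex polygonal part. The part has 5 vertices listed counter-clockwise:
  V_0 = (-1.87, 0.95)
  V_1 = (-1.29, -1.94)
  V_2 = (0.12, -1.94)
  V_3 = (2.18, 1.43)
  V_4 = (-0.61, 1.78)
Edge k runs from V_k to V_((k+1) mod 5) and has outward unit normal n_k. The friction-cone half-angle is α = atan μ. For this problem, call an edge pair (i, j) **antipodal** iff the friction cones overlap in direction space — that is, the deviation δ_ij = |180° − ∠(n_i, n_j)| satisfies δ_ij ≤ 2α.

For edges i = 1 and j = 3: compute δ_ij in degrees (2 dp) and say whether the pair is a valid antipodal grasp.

δ = 7.15°, valid

α = atan 0.7 = 34.99°;  2α = 69.98°
edge 1: e_1 = (+1.41, +0.00);  n_1 = (+0.0000, -1.0000)
edge 3: e_3 = (-2.79, +0.35);  n_3 = (+0.1245, +0.9922)
∠(n_1, n_3) = 172.85°
δ = |180° − 172.85°| = 7.15°
7.15° ≤ 2α = 69.98°  →  valid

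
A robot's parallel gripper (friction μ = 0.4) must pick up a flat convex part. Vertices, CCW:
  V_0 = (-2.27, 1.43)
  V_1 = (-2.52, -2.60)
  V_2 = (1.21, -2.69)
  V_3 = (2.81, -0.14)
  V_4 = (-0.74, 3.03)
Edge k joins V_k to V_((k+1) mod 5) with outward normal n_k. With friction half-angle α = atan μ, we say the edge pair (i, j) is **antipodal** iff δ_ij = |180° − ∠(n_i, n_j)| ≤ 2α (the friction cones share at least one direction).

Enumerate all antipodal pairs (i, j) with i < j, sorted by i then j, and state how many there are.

count = 3; pairs: (0,2), (1,3), (2,4)

α = atan 0.4 = 21.80°;  2α = 43.60°
n_0 = (-0.9981, +0.0619)
n_1 = (-0.0241, -0.9997)
n_2 = (+0.8471, -0.5315)
n_3 = (+0.6661, +0.7459)
n_4 = (-0.7227, +0.6911)
  (0,1): δ = 87.83°  ·
  (0,2): δ = 28.56°  ✓
  (0,3): δ = 51.79°  ·
  (0,4): δ = 139.83°  ·
  (1,2): δ = 120.72°  ·
  (1,3): δ = 40.38°  ✓
  (1,4): δ = 47.66°  ·
  (2,3): δ = 99.66°  ·
  (2,4): δ = 11.61°  ✓
  (3,4): δ = 91.96°  ·
antipodal pairs: 3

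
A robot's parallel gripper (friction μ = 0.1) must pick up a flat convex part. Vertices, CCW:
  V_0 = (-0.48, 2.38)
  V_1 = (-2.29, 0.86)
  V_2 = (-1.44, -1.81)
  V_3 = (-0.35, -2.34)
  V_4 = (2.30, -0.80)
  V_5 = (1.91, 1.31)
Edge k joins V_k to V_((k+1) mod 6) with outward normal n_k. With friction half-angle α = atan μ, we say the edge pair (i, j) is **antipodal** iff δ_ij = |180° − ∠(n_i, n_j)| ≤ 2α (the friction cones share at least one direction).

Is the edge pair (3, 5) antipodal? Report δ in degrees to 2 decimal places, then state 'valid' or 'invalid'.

δ = 54.28°, invalid

α = atan 0.1 = 5.71°;  2α = 11.42°
edge 3: e_3 = (+2.65, +1.54);  n_3 = (+0.5025, -0.8646)
edge 5: e_5 = (-2.39, +1.07);  n_5 = (+0.4086, +0.9127)
∠(n_3, n_5) = 125.72°
δ = |180° − 125.72°| = 54.28°
54.28° > 2α = 11.42°  →  invalid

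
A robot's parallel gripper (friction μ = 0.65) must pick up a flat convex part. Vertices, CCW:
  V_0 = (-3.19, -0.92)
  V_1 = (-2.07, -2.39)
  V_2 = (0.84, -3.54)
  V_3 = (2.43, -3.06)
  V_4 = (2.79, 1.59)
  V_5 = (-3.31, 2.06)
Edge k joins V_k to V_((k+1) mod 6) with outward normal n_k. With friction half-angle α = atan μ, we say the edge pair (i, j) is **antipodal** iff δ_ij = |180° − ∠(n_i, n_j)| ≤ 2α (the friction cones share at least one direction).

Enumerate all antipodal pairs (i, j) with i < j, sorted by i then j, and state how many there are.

α = atan 0.65 = 33.02°;  2α = 66.05°
n_0 = (-0.7954, -0.6060)
n_1 = (-0.3675, -0.9300)
n_2 = (+0.2890, -0.9573)
n_3 = (+0.9970, -0.0772)
n_4 = (+0.0768, +0.9970)
n_5 = (-0.9992, -0.0402)
  (0,1): δ = 148.87°  ·
  (0,2): δ = 110.51°  ·
  (0,3): δ = 41.73°  ✓
  (0,4): δ = 48.29°  ✓
  (0,5): δ = 145.00°  ·
  (1,2): δ = 141.64°  ·
  (1,3): δ = 72.86°  ·
  (1,4): δ = 17.16°  ✓
  (1,5): δ = 113.87°  ·
  (2,3): δ = 111.23°  ·
  (2,4): δ = 21.20°  ✓
  (2,5): δ = 75.51°  ·
  (3,4): δ = 89.98°  ·
  (3,5): δ = 6.73°  ✓
  (4,5): δ = 83.29°  ·
antipodal pairs: 5

count = 5; pairs: (0,3), (0,4), (1,4), (2,4), (3,5)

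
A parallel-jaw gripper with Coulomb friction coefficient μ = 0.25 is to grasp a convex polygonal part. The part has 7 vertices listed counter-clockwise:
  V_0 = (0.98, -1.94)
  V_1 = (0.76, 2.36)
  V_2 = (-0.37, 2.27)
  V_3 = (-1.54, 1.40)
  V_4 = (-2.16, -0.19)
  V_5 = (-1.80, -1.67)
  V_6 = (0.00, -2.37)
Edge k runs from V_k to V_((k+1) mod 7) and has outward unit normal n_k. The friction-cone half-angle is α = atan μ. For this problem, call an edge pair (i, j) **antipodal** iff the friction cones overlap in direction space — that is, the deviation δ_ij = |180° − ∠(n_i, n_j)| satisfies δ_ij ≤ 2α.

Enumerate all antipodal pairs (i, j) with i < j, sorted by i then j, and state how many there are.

count = 5; pairs: (0,3), (0,4), (1,5), (1,6), (2,6)

α = atan 0.25 = 14.04°;  2α = 28.07°
n_0 = (+0.9987, +0.0511)
n_1 = (-0.0794, +0.9968)
n_2 = (-0.5967, +0.8025)
n_3 = (-0.9317, +0.3633)
n_4 = (-0.9717, -0.2364)
n_5 = (-0.3624, -0.9320)
n_6 = (+0.4018, -0.9157)
  (0,1): δ = 88.38°  ·
  (0,2): δ = 56.29°  ·
  (0,3): δ = 24.23°  ✓
  (0,4): δ = 10.74°  ✓
  (0,5): δ = 65.82°  ·
  (0,6): δ = 110.76°  ·
  (1,2): δ = 147.92°  ·
  (1,3): δ = 115.86°  ·
  (1,4): δ = 80.88°  ·
  (1,5): δ = 25.80°  ✓
  (1,6): δ = 19.14°  ✓
  (2,3): δ = 147.94°  ·
  (2,4): δ = 112.96°  ·
  (2,5): δ = 57.88°  ·
  (2,6): δ = 12.94°  ✓
  (3,4): δ = 145.03°  ·
  (3,5): δ = 89.95°  ·
  (3,6): δ = 45.01°  ·
  (4,5): δ = 124.92°  ·
  (4,6): δ = 79.98°  ·
  (5,6): δ = 135.06°  ·
antipodal pairs: 5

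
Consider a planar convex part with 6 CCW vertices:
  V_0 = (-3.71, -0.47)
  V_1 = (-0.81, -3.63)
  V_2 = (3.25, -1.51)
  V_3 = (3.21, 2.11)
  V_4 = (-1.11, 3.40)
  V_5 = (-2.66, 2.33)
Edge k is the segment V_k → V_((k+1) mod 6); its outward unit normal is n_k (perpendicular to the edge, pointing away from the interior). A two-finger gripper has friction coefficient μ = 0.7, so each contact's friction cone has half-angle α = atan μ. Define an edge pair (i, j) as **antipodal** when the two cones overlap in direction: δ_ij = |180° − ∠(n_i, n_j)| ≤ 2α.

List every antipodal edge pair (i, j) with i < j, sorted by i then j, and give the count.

α = atan 0.7 = 34.99°;  2α = 69.98°
n_0 = (-0.7368, -0.6761)
n_1 = (+0.4629, -0.8864)
n_2 = (+0.9999, +0.0110)
n_3 = (+0.2861, +0.9582)
n_4 = (-0.5681, +0.8230)
n_5 = (-0.9363, +0.3511)
  (0,1): δ = 104.97°  ·
  (0,2): δ = 41.91°  ✓
  (0,3): δ = 30.83°  ✓
  (0,4): δ = 82.07°  ·
  (0,5): δ = 116.90°  ·
  (1,2): δ = 116.94°  ·
  (1,3): δ = 44.20°  ✓
  (1,4): δ = 7.05°  ✓
  (1,5): δ = 41.87°  ✓
  (2,3): δ = 107.26°  ·
  (2,4): δ = 56.01°  ✓
  (2,5): δ = 21.19°  ✓
  (3,4): δ = 128.76°  ·
  (3,5): δ = 93.93°  ·
  (4,5): δ = 145.17°  ·
antipodal pairs: 7

count = 7; pairs: (0,2), (0,3), (1,3), (1,4), (1,5), (2,4), (2,5)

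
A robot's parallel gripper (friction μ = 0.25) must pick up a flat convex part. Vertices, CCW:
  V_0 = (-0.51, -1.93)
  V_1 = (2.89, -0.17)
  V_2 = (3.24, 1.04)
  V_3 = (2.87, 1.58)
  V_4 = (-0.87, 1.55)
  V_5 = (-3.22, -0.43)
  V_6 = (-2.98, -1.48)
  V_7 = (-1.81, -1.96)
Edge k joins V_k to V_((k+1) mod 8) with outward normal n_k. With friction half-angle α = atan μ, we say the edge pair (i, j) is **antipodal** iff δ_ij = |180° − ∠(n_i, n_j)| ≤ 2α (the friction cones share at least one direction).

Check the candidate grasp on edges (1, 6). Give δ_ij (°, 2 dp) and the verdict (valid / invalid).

α = atan 0.25 = 14.04°;  2α = 28.07°
edge 1: e_1 = (+0.35, +1.21);  n_1 = (+0.9606, -0.2779)
edge 6: e_6 = (+1.17, -0.48);  n_6 = (-0.3796, -0.9252)
∠(n_1, n_6) = 96.17°
δ = |180° − 96.17°| = 83.83°
83.83° > 2α = 28.07°  →  invalid

δ = 83.83°, invalid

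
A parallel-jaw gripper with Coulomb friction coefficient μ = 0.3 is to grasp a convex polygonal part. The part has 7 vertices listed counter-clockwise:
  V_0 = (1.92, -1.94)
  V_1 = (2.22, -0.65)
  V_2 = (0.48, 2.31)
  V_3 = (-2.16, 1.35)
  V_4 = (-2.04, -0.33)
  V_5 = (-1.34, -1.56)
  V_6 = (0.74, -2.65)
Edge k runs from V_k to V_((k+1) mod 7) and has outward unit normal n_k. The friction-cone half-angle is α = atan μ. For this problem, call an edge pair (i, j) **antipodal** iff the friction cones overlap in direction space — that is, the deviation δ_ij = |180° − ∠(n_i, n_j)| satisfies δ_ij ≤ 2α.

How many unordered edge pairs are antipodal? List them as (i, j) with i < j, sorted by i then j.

count = 5; pairs: (0,3), (1,3), (1,4), (1,5), (2,6)

α = atan 0.3 = 16.70°;  2α = 33.40°
n_0 = (+0.9740, -0.2265)
n_1 = (+0.8621, +0.5068)
n_2 = (-0.3417, +0.9398)
n_3 = (-0.9975, -0.0712)
n_4 = (-0.8691, -0.4946)
n_5 = (-0.4642, -0.8857)
n_6 = (+0.5156, -0.8569)
  (0,1): δ = 136.46°  ·
  (0,2): δ = 56.93°  ·
  (0,3): δ = 17.18°  ✓
  (0,4): δ = 42.74°  ·
  (0,5): δ = 75.44°  ·
  (0,6): δ = 134.13°  ·
  (1,2): δ = 100.47°  ·
  (1,3): δ = 26.36°  ✓
  (1,4): δ = 0.80°  ✓
  (1,5): δ = 31.90°  ✓
  (1,6): δ = 90.59°  ·
  (2,3): δ = 105.90°  ·
  (2,4): δ = 80.34°  ·
  (2,5): δ = 47.64°  ·
  (2,6): δ = 11.05°  ✓
  (3,4): δ = 154.44°  ·
  (3,5): δ = 121.74°  ·
  (3,6): δ = 63.05°  ·
  (4,5): δ = 147.30°  ·
  (4,6): δ = 88.61°  ·
  (5,6): δ = 121.31°  ·
antipodal pairs: 5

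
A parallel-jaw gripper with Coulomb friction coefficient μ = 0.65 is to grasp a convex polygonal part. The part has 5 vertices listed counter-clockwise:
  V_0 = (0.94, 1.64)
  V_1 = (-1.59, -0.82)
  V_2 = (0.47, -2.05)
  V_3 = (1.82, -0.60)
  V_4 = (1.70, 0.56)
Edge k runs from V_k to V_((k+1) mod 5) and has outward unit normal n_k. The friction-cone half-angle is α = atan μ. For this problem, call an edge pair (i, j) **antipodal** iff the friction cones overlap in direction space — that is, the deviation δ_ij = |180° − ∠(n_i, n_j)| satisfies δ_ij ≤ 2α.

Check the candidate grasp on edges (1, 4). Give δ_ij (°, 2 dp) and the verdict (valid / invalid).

δ = 24.02°, valid

α = atan 0.65 = 33.02°;  2α = 66.05°
edge 1: e_1 = (+2.06, -1.23);  n_1 = (-0.5127, -0.8586)
edge 4: e_4 = (-0.76, +1.08);  n_4 = (+0.8178, +0.5755)
∠(n_1, n_4) = 155.98°
δ = |180° − 155.98°| = 24.02°
24.02° ≤ 2α = 66.05°  →  valid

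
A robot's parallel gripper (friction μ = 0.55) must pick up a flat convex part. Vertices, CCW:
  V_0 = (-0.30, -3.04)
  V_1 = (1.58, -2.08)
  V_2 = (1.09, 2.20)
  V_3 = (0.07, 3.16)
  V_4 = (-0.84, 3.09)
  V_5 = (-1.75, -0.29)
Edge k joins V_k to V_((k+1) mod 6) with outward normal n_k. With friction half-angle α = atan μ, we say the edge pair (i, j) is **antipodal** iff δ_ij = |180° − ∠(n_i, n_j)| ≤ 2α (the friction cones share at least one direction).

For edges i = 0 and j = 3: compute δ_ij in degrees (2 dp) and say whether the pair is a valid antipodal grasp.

δ = 22.65°, valid

α = atan 0.55 = 28.81°;  2α = 57.62°
edge 0: e_0 = (+1.88, +0.96);  n_0 = (+0.4548, -0.8906)
edge 3: e_3 = (-0.91, -0.07);  n_3 = (-0.0767, +0.9971)
∠(n_0, n_3) = 157.35°
δ = |180° − 157.35°| = 22.65°
22.65° ≤ 2α = 57.62°  →  valid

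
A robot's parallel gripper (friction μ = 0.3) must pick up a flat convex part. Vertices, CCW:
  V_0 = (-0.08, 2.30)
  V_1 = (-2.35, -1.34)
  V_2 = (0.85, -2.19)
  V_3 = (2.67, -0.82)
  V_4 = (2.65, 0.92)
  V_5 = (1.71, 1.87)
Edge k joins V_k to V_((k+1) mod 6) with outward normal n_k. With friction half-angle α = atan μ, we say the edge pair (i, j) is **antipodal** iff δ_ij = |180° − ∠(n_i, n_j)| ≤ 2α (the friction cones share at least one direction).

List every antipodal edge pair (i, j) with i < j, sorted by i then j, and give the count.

count = 4; pairs: (0,2), (0,3), (1,4), (1,5)

α = atan 0.3 = 16.70°;  2α = 33.40°
n_0 = (-0.8485, +0.5292)
n_1 = (-0.2567, -0.9665)
n_2 = (+0.6014, -0.7989)
n_3 = (+0.9999, +0.0115)
n_4 = (+0.7108, +0.7034)
n_5 = (+0.2336, +0.9723)
  (0,1): δ = 72.93°  ·
  (0,2): δ = 21.08°  ✓
  (0,3): δ = 32.61°  ✓
  (0,4): δ = 76.65°  ·
  (0,5): δ = 108.44°  ·
  (1,2): δ = 128.15°  ·
  (1,3): δ = 74.47°  ·
  (1,4): δ = 30.43°  ✓
  (1,5): δ = 1.37°  ✓
  (2,3): δ = 126.31°  ·
  (2,4): δ = 82.27°  ·
  (2,5): δ = 50.48°  ·
  (3,4): δ = 135.96°  ·
  (3,5): δ = 104.17°  ·
  (4,5): δ = 148.20°  ·
antipodal pairs: 4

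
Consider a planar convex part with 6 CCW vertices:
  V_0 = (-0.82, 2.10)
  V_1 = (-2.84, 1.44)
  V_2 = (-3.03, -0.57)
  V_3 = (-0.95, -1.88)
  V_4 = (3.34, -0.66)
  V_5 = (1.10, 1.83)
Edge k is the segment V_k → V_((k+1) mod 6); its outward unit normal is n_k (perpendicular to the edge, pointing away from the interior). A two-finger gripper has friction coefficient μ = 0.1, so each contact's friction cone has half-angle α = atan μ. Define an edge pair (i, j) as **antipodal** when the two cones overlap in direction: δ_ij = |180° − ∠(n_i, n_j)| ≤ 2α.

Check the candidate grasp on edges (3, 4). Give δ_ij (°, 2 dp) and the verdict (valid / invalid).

δ = 63.90°, invalid

α = atan 0.1 = 5.71°;  2α = 11.42°
edge 3: e_3 = (+4.29, +1.22);  n_3 = (+0.2735, -0.9619)
edge 4: e_4 = (-2.24, +2.49);  n_4 = (+0.7434, +0.6688)
∠(n_3, n_4) = 116.10°
δ = |180° − 116.10°| = 63.90°
63.90° > 2α = 11.42°  →  invalid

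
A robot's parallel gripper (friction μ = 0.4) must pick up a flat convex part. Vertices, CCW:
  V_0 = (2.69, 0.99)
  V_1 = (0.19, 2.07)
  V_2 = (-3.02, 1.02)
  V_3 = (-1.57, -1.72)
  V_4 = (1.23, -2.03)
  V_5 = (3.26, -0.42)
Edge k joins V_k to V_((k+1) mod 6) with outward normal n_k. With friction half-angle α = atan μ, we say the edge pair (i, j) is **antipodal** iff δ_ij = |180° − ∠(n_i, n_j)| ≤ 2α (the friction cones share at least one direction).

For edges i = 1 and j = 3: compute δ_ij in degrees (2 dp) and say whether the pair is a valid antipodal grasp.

δ = 24.43°, valid

α = atan 0.4 = 21.80°;  2α = 43.60°
edge 1: e_1 = (-3.21, -1.05);  n_1 = (-0.3109, +0.9504)
edge 3: e_3 = (+2.80, -0.31);  n_3 = (-0.1100, -0.9939)
∠(n_1, n_3) = 155.57°
δ = |180° − 155.57°| = 24.43°
24.43° ≤ 2α = 43.60°  →  valid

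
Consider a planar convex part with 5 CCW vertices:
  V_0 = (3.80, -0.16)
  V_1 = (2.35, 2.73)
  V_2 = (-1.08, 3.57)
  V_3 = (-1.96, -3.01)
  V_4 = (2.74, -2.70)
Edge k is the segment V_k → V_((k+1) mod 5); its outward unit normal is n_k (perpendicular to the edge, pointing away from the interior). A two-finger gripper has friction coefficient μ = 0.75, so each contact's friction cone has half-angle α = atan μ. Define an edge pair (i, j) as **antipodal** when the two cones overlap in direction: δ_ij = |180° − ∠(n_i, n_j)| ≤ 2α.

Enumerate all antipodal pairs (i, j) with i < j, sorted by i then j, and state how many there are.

α = atan 0.75 = 36.87°;  2α = 73.74°
n_0 = (+0.8938, +0.4485)
n_1 = (+0.2379, +0.9713)
n_2 = (-0.9912, +0.1326)
n_3 = (+0.0658, -0.9978)
n_4 = (+0.9229, -0.3851)
  (0,1): δ = 130.41°  ·
  (0,2): δ = 34.26°  ✓
  (0,3): δ = 67.13°  ✓
  (0,4): δ = 130.70°  ·
  (1,2): δ = 83.86°  ·
  (1,3): δ = 17.53°  ✓
  (1,4): δ = 81.11°  ·
  (2,3): δ = 78.61°  ·
  (2,4): δ = 15.03°  ✓
  (3,4): δ = 116.43°  ·
antipodal pairs: 4

count = 4; pairs: (0,2), (0,3), (1,3), (2,4)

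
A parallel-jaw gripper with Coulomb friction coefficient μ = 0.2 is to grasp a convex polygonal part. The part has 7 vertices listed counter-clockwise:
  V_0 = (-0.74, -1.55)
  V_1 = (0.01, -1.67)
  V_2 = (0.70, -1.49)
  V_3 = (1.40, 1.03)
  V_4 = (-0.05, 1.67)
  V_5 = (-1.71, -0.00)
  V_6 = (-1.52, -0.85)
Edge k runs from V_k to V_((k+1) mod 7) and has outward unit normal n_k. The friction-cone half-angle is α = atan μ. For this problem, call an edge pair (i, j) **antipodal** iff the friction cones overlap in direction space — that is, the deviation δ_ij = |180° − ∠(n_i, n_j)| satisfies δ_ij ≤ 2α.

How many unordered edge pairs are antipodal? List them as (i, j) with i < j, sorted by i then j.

count = 2; pairs: (0,3), (3,6)

α = atan 0.2 = 11.31°;  2α = 22.62°
n_0 = (-0.1580, -0.9874)
n_1 = (+0.2524, -0.9676)
n_2 = (+0.9635, -0.2676)
n_3 = (+0.4038, +0.9148)
n_4 = (-0.7092, +0.7050)
n_5 = (-0.9759, -0.2181)
n_6 = (-0.6679, -0.7442)
  (0,1): δ = 156.29°  ·
  (0,2): δ = 96.43°  ·
  (0,3): δ = 14.73°  ✓
  (0,4): δ = 54.26°  ·
  (0,5): δ = 111.69°  ·
  (0,6): δ = 147.18°  ·
  (1,2): δ = 120.14°  ·
  (1,3): δ = 38.44°  ·
  (1,4): δ = 30.55°  ·
  (1,5): δ = 87.98°  ·
  (1,6): δ = 123.47°  ·
  (2,3): δ = 98.29°  ·
  (2,4): δ = 29.30°  ·
  (2,5): δ = 28.12°  ·
  (2,6): δ = 63.62°  ·
  (3,4): δ = 111.01°  ·
  (3,5): δ = 53.58°  ·
  (3,6): δ = 18.09°  ✓
  (4,5): δ = 122.57°  ·
  (4,6): δ = 87.08°  ·
  (5,6): δ = 144.51°  ·
antipodal pairs: 2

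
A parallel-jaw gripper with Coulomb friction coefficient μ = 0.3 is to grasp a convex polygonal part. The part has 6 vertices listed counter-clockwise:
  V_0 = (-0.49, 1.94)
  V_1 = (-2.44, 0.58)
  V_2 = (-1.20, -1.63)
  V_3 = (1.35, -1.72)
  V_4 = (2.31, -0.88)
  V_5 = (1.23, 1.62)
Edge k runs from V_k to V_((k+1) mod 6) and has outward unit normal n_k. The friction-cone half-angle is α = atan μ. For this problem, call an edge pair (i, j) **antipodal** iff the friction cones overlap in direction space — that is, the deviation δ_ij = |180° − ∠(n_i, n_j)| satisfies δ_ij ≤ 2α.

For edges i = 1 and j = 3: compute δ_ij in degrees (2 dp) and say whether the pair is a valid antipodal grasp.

α = atan 0.3 = 16.70°;  2α = 33.40°
edge 1: e_1 = (+1.24, -2.21);  n_1 = (-0.8721, -0.4893)
edge 3: e_3 = (+0.96, +0.84);  n_3 = (+0.6585, -0.7526)
∠(n_1, n_3) = 101.89°
δ = |180° − 101.89°| = 78.11°
78.11° > 2α = 33.40°  →  invalid

δ = 78.11°, invalid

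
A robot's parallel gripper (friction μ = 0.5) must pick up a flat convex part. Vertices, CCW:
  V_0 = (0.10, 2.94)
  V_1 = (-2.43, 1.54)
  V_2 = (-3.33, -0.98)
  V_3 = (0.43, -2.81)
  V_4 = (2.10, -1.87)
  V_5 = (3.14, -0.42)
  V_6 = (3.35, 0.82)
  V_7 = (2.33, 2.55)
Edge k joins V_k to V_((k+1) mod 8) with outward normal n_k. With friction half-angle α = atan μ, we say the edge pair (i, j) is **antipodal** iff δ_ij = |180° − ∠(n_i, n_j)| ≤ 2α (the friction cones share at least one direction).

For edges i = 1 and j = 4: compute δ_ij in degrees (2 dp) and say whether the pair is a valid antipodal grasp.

α = atan 0.5 = 26.57°;  2α = 53.13°
edge 1: e_1 = (-0.90, -2.52);  n_1 = (-0.9417, +0.3363)
edge 4: e_4 = (+1.04, +1.45);  n_4 = (+0.8126, -0.5828)
∠(n_1, n_4) = 164.00°
δ = |180° − 164.00°| = 16.00°
16.00° ≤ 2α = 53.13°  →  valid

δ = 16.00°, valid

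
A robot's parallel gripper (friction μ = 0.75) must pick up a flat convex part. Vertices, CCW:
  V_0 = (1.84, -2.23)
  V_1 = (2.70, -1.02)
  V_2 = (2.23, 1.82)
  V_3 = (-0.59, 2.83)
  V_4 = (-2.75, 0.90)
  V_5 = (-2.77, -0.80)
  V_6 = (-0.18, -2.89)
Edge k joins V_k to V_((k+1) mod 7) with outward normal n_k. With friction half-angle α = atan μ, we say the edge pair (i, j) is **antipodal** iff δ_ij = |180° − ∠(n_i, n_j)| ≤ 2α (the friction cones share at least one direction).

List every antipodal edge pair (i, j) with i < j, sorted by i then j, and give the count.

count = 10; pairs: (0,3), (0,4), (1,3), (1,4), (1,5), (2,4), (2,5), (2,6), (3,6), (4,6)

α = atan 0.75 = 36.87°;  2α = 73.74°
n_0 = (+0.8151, -0.5793)
n_1 = (+0.9866, +0.1633)
n_2 = (+0.3372, +0.9414)
n_3 = (-0.6663, +0.7457)
n_4 = (-0.9999, +0.0118)
n_5 = (-0.6280, -0.7782)
n_6 = (+0.3106, -0.9505)
  (0,1): δ = 135.20°  ·
  (0,2): δ = 74.30°  ·
  (0,3): δ = 12.82°  ✓
  (0,4): δ = 34.73°  ✓
  (0,5): δ = 86.50°  ·
  (0,6): δ = 143.50°  ·
  (1,2): δ = 119.10°  ·
  (1,3): δ = 57.62°  ✓
  (1,4): δ = 10.07°  ✓
  (1,5): δ = 41.70°  ✓
  (1,6): δ = 98.70°  ·
  (2,3): δ = 118.51°  ·
  (2,4): δ = 70.97°  ✓
  (2,5): δ = 19.20°  ✓
  (2,6): δ = 37.80°  ✓
  (3,4): δ = 132.46°  ·
  (3,5): δ = 80.68°  ·
  (3,6): δ = 23.69°  ✓
  (4,5): δ = 128.23°  ·
  (4,6): δ = 71.23°  ✓
  (5,6): δ = 123.00°  ·
antipodal pairs: 10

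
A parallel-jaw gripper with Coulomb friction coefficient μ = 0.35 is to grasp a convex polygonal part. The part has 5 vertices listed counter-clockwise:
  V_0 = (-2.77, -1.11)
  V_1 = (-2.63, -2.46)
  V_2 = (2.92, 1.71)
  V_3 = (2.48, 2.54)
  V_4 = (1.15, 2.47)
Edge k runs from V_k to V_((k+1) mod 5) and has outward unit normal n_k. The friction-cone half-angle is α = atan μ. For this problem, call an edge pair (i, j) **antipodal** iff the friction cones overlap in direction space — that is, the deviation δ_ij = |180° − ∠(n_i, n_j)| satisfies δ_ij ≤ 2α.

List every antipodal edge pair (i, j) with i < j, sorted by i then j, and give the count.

α = atan 0.35 = 19.29°;  2α = 38.58°
n_0 = (-0.9947, -0.1032)
n_1 = (+0.6007, -0.7995)
n_2 = (+0.8835, +0.4684)
n_3 = (-0.0526, +0.9986)
n_4 = (-0.6744, +0.7384)
  (0,1): δ = 59.00°  ·
  (0,2): δ = 22.01°  ✓
  (0,3): δ = 87.09°  ·
  (0,4): δ = 126.48°  ·
  (1,2): δ = 98.99°  ·
  (1,3): δ = 33.91°  ✓
  (1,4): δ = 5.48°  ✓
  (2,3): δ = 114.92°  ·
  (2,4): δ = 75.52°  ·
  (3,4): δ = 140.61°  ·
antipodal pairs: 3

count = 3; pairs: (0,2), (1,3), (1,4)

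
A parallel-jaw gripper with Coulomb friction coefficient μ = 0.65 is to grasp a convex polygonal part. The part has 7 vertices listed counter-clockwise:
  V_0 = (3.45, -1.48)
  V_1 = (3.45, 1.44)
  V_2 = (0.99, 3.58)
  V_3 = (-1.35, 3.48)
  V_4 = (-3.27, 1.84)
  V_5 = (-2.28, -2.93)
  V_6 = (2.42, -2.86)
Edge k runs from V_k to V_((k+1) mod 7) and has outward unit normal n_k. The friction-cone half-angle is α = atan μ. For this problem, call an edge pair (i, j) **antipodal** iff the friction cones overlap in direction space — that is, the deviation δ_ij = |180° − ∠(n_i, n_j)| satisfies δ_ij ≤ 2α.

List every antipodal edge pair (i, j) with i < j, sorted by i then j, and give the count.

count = 9; pairs: (0,3), (0,4), (1,4), (1,5), (2,5), (2,6), (3,5), (3,6), (4,6)

α = atan 0.65 = 33.02°;  2α = 66.05°
n_0 = (+1.0000, -0.0000)
n_1 = (+0.6563, +0.7545)
n_2 = (-0.0427, +0.9991)
n_3 = (-0.6495, +0.7604)
n_4 = (-0.9791, -0.2032)
n_5 = (+0.0149, -0.9999)
n_6 = (+0.8014, -0.5981)
  (0,1): δ = 131.02°  ·
  (0,2): δ = 87.55°  ·
  (0,3): δ = 49.50°  ✓
  (0,4): δ = 11.73°  ✓
  (0,5): δ = 90.85°  ·
  (0,6): δ = 143.26°  ·
  (1,2): δ = 136.53°  ·
  (1,3): δ = 98.48°  ·
  (1,4): δ = 37.25°  ✓
  (1,5): δ = 41.87°  ✓
  (1,6): δ = 94.28°  ·
  (2,3): δ = 141.94°  ·
  (2,4): δ = 80.72°  ·
  (2,5): δ = 1.59°  ✓
  (2,6): δ = 50.82°  ✓
  (3,4): δ = 118.78°  ·
  (3,5): δ = 39.65°  ✓
  (3,6): δ = 12.76°  ✓
  (4,5): δ = 100.87°  ·
  (4,6): δ = 48.46°  ✓
  (5,6): δ = 127.59°  ·
antipodal pairs: 9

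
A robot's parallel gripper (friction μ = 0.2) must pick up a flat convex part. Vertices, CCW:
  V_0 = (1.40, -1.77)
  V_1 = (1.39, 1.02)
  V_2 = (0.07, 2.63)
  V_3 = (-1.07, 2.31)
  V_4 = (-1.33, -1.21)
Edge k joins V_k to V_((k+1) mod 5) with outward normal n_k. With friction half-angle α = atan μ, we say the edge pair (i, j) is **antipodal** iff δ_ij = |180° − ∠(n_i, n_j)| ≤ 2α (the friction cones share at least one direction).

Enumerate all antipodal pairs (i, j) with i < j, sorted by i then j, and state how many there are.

count = 1; pairs: (0,3)

α = atan 0.2 = 11.31°;  2α = 22.62°
n_0 = (+1.0000, +0.0036)
n_1 = (+0.7733, +0.6340)
n_2 = (-0.2703, +0.9628)
n_3 = (-0.9973, +0.0737)
n_4 = (-0.2009, -0.9796)
  (0,1): δ = 140.86°  ·
  (0,2): δ = 74.53°  ·
  (0,3): δ = 4.43°  ✓
  (0,4): δ = 78.20°  ·
  (1,2): δ = 113.67°  ·
  (1,3): δ = 43.57°  ·
  (1,4): δ = 39.06°  ·
  (2,3): δ = 109.90°  ·
  (2,4): δ = 27.27°  ·
  (3,4): δ = 97.37°  ·
antipodal pairs: 1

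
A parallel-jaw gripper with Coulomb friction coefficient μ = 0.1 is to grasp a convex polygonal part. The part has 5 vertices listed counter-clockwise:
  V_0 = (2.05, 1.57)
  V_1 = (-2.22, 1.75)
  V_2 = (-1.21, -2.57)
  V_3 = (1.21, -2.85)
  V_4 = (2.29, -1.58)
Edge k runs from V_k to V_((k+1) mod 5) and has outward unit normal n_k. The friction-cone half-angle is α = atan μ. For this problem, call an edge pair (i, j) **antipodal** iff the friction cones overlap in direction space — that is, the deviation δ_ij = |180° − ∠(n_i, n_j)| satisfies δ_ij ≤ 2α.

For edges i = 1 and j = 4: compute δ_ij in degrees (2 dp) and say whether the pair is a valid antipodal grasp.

α = atan 0.1 = 5.71°;  2α = 11.42°
edge 1: e_1 = (+1.01, -4.32);  n_1 = (-0.9737, -0.2277)
edge 4: e_4 = (-0.24, +3.15);  n_4 = (+0.9971, +0.0760)
∠(n_1, n_4) = 171.20°
δ = |180° − 171.20°| = 8.80°
8.80° ≤ 2α = 11.42°  →  valid

δ = 8.80°, valid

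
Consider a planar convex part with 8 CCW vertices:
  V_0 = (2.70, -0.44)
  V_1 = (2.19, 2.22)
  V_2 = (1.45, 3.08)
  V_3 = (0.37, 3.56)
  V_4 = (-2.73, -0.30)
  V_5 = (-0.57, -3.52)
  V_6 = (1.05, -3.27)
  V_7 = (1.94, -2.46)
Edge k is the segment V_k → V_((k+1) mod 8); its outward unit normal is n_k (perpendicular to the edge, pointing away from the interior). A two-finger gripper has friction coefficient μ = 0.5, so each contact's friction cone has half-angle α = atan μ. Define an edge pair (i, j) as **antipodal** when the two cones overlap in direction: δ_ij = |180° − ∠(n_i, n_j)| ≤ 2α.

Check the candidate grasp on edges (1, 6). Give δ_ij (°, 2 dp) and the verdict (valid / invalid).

α = atan 0.5 = 26.57°;  2α = 53.13°
edge 1: e_1 = (-0.74, +0.86);  n_1 = (+0.7580, +0.6522)
edge 6: e_6 = (+0.89, +0.81);  n_6 = (+0.6731, -0.7396)
∠(n_1, n_6) = 88.41°
δ = |180° − 88.41°| = 91.59°
91.59° > 2α = 53.13°  →  invalid

δ = 91.59°, invalid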